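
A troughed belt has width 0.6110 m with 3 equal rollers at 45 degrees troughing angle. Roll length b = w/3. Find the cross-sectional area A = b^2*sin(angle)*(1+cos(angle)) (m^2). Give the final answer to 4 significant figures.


b = 0.6110/3 = 0.203667 m
A = 0.203667^2 * sin(45 deg) * (1 + cos(45 deg))
A = 0.05007 m^2


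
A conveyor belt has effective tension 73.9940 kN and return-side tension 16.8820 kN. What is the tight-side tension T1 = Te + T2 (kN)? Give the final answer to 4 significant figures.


T1 = Te + T2 = 73.9940 + 16.8820
T1 = 90.88 kN


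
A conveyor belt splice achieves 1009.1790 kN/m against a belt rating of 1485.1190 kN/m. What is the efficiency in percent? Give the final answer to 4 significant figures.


Eff = 1009.1790 / 1485.1190 * 100
Eff = 67.95 %


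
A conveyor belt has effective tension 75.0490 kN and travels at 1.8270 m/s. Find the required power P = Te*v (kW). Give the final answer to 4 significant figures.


P = Te * v = 75.0490 * 1.8270
P = 137.1 kW


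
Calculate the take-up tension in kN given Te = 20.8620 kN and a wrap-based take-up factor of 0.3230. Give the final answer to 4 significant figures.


T_tu = 20.8620 * 0.3230
T_tu = 6.738 kN


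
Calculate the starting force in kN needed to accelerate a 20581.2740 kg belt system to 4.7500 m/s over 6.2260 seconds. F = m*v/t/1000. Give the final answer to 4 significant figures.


F = 20581.2740 * 4.7500 / 6.2260 / 1000
F = 15.70 kN


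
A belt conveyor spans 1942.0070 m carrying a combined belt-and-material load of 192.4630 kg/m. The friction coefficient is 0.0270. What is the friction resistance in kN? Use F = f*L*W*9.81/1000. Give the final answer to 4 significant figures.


F = 0.0270 * 1942.0070 * 192.4630 * 9.81 / 1000
F = 99.00 kN


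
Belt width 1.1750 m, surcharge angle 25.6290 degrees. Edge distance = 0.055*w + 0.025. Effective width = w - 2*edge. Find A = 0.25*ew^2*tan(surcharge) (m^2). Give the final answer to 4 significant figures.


edge = 0.055*1.1750 + 0.025 = 0.089625 m
ew = 1.1750 - 2*0.089625 = 0.99575 m
A = 0.25 * 0.99575^2 * tan(25.6290 deg)
A = 0.1189 m^2


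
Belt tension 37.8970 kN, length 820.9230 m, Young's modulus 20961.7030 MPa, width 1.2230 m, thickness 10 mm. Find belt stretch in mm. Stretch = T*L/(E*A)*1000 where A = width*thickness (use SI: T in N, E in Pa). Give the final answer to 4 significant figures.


A = 1.2230 * 0.01 = 0.01223 m^2
Stretch = 37.8970*1000 * 820.9230 / (20961.7030e6 * 0.01223) * 1000
Stretch = 121.4 mm


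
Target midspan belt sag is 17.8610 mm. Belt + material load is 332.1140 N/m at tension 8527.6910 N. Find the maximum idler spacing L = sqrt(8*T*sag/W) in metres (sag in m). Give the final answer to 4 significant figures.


sag = 17.8610/1000 = 0.017861 m
L = sqrt(8 * 8527.6910 * 0.017861 / 332.1140)
L = 1.915 m


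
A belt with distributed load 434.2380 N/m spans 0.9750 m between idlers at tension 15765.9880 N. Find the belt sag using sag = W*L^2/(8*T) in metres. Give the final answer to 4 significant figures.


sag = 434.2380 * 0.9750^2 / (8 * 15765.9880)
sag = 0.003273 m


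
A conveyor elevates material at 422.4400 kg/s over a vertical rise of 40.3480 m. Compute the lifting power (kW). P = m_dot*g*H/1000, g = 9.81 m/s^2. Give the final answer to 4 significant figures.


P = 422.4400 * 9.81 * 40.3480 / 1000
P = 167.2 kW


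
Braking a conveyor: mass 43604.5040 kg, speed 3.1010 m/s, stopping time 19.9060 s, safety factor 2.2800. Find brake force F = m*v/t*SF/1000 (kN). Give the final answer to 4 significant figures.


F = 43604.5040 * 3.1010 / 19.9060 * 2.2800 / 1000
F = 15.49 kN


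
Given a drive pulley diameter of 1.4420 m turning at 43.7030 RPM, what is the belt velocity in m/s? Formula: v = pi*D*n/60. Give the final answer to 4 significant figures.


v = pi * 1.4420 * 43.7030 / 60
v = 3.300 m/s


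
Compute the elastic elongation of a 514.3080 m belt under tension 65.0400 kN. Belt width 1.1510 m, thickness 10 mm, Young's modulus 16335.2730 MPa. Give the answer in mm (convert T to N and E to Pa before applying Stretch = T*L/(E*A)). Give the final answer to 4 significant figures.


A = 1.1510 * 0.01 = 0.01151 m^2
Stretch = 65.0400*1000 * 514.3080 / (16335.2730e6 * 0.01151) * 1000
Stretch = 177.9 mm


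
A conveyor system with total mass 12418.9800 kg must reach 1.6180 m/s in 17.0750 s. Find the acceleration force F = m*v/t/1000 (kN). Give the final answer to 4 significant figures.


F = 12418.9800 * 1.6180 / 17.0750 / 1000
F = 1.177 kN


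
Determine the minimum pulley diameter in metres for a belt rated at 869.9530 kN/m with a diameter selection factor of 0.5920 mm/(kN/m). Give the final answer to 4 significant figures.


D = 869.9530 * 0.5920 / 1000
D = 0.5150 m


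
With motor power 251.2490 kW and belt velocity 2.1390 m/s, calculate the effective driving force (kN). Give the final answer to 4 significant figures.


Te = P / v = 251.2490 / 2.1390
Te = 117.5 kN


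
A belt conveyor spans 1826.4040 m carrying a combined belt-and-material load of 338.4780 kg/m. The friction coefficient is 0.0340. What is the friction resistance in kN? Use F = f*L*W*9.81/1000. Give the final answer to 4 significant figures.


F = 0.0340 * 1826.4040 * 338.4780 * 9.81 / 1000
F = 206.2 kN


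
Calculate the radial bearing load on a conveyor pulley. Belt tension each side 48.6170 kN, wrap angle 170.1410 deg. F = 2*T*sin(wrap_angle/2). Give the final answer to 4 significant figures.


F = 2 * 48.6170 * sin(170.1410/2 deg)
F = 96.87 kN


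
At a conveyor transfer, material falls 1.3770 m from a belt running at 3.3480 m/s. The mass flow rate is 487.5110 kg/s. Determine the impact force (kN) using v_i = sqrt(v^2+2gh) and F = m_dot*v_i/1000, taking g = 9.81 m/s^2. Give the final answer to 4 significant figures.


v_i = sqrt(3.3480^2 + 2*9.81*1.3770) = 6.18271 m/s
F = 487.5110 * 6.18271 / 1000
F = 3.014 kN


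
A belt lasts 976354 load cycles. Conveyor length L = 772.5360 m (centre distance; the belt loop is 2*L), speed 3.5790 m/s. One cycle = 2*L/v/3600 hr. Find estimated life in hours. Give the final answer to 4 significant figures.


cycle_time = 2 * 772.5360 / 3.5790 / 3600 = 0.119918 hr
life = 976354 * 0.119918 = 117100 hours


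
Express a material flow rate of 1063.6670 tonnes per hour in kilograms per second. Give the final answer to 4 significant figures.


m_dot = 1063.6670 * 1000 / 3600
m_dot = 295.5 kg/s


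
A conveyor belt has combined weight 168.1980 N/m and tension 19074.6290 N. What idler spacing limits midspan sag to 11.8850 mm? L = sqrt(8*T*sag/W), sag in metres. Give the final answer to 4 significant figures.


sag = 11.8850/1000 = 0.011885 m
L = sqrt(8 * 19074.6290 * 0.011885 / 168.1980)
L = 3.284 m


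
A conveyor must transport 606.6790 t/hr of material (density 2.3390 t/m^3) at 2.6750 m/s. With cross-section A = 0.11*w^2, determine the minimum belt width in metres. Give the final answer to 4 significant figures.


A_req = 606.6790 / (2.6750 * 2.3390 * 3600) = 0.0269341 m^2
w = sqrt(0.0269341 / 0.11)
w = 0.4948 m


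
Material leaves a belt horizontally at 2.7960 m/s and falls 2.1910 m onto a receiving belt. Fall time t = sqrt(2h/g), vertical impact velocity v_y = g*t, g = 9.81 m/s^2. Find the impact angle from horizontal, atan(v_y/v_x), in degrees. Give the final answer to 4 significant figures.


t = sqrt(2*2.1910/9.81) = 0.668347 s
v_y = 9.81 * 0.668347 = 6.55648 m/s
angle = atan(6.55648 / 2.7960) = 66.90 deg


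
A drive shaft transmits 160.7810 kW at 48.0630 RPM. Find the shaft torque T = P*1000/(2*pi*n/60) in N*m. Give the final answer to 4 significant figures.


omega = 2*pi*48.0630/60 = 5.03315 rad/s
T = 160.7810*1000 / 5.03315
T = 31940 N*m


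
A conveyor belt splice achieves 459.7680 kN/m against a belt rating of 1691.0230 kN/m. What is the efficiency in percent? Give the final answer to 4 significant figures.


Eff = 459.7680 / 1691.0230 * 100
Eff = 27.19 %


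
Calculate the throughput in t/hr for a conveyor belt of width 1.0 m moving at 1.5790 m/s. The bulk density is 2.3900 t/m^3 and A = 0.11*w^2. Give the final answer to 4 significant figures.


A = 0.11 * 1.0^2 = 0.11 m^2
C = 0.11 * 1.5790 * 2.3900 * 3600
C = 1494 t/hr


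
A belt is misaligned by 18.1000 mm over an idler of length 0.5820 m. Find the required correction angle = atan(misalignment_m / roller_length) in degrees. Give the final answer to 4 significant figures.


misalign_m = 18.1000 / 1000 = 0.018100 m
angle = atan(0.018100 / 0.5820)
angle = 1.781 deg


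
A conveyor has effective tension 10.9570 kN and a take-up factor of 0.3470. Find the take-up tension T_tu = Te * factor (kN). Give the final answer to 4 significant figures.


T_tu = 10.9570 * 0.3470
T_tu = 3.802 kN


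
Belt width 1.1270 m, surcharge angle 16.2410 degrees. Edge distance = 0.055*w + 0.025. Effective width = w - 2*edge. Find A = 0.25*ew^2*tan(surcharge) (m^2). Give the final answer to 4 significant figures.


edge = 0.055*1.1270 + 0.025 = 0.086985 m
ew = 1.1270 - 2*0.086985 = 0.95303 m
A = 0.25 * 0.95303^2 * tan(16.2410 deg)
A = 0.06615 m^2


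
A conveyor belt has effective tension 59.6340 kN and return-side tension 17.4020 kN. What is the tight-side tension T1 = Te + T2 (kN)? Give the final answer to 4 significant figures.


T1 = Te + T2 = 59.6340 + 17.4020
T1 = 77.04 kN


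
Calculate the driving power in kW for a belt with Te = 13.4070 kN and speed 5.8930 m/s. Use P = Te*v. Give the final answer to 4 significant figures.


P = Te * v = 13.4070 * 5.8930
P = 79.01 kW


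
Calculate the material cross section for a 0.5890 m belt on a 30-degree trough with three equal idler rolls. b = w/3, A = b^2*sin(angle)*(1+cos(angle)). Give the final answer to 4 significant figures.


b = 0.5890/3 = 0.196333 m
A = 0.196333^2 * sin(30 deg) * (1 + cos(30 deg))
A = 0.03596 m^2


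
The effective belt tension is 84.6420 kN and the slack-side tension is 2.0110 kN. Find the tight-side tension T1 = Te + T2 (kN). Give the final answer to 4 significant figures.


T1 = Te + T2 = 84.6420 + 2.0110
T1 = 86.65 kN


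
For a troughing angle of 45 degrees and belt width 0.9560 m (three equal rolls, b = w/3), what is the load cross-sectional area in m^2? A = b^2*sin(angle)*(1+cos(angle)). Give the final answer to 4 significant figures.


b = 0.9560/3 = 0.318667 m
A = 0.318667^2 * sin(45 deg) * (1 + cos(45 deg))
A = 0.1226 m^2


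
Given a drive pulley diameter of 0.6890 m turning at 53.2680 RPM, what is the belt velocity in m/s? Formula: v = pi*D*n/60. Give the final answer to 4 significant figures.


v = pi * 0.6890 * 53.2680 / 60
v = 1.922 m/s


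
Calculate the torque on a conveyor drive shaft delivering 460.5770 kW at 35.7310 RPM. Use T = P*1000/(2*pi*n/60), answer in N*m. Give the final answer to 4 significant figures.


omega = 2*pi*35.7310/60 = 3.74174 rad/s
T = 460.5770*1000 / 3.74174
T = 123100 N*m


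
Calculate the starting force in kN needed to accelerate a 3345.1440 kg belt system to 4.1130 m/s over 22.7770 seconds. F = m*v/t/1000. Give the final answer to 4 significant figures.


F = 3345.1440 * 4.1130 / 22.7770 / 1000
F = 0.6041 kN


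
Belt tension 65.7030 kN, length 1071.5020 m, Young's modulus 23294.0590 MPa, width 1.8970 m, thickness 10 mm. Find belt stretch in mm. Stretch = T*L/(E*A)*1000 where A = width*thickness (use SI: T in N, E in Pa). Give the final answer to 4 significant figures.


A = 1.8970 * 0.01 = 0.01897 m^2
Stretch = 65.7030*1000 * 1071.5020 / (23294.0590e6 * 0.01897) * 1000
Stretch = 159.3 mm


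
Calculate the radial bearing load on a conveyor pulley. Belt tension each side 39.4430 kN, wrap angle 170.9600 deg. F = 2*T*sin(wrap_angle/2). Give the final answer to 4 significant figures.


F = 2 * 39.4430 * sin(170.9600/2 deg)
F = 78.64 kN


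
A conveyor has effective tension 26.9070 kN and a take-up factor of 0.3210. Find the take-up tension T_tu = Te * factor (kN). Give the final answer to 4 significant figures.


T_tu = 26.9070 * 0.3210
T_tu = 8.637 kN


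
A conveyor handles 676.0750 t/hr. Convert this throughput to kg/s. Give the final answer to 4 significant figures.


m_dot = 676.0750 * 1000 / 3600
m_dot = 187.8 kg/s


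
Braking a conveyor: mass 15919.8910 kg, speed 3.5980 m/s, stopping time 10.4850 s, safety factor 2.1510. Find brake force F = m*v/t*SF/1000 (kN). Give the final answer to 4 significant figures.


F = 15919.8910 * 3.5980 / 10.4850 * 2.1510 / 1000
F = 11.75 kN


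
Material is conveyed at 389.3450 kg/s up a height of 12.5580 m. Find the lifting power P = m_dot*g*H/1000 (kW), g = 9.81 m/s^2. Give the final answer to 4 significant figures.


P = 389.3450 * 9.81 * 12.5580 / 1000
P = 47.96 kW


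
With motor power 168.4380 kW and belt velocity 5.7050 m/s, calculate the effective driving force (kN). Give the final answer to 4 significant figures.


Te = P / v = 168.4380 / 5.7050
Te = 29.52 kN


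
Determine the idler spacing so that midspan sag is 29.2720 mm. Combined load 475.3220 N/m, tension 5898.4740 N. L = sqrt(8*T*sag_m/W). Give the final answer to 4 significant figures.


sag = 29.2720/1000 = 0.029272 m
L = sqrt(8 * 5898.4740 * 0.029272 / 475.3220)
L = 1.705 m


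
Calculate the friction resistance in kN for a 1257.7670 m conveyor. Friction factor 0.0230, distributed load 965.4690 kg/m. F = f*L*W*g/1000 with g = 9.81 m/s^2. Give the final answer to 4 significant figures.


F = 0.0230 * 1257.7670 * 965.4690 * 9.81 / 1000
F = 274.0 kN


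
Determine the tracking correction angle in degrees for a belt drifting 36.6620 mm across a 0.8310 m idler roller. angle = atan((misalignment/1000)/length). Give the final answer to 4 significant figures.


misalign_m = 36.6620 / 1000 = 0.036662 m
angle = atan(0.036662 / 0.8310)
angle = 2.526 deg


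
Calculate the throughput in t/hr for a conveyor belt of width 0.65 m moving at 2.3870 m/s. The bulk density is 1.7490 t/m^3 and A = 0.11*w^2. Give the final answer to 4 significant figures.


A = 0.11 * 0.65^2 = 0.046475 m^2
C = 0.046475 * 2.3870 * 1.7490 * 3600
C = 698.5 t/hr


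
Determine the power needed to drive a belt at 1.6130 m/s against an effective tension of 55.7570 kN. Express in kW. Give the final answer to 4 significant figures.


P = Te * v = 55.7570 * 1.6130
P = 89.94 kW


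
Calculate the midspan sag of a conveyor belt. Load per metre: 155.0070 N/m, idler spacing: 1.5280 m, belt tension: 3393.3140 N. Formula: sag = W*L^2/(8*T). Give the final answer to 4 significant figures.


sag = 155.0070 * 1.5280^2 / (8 * 3393.3140)
sag = 0.01333 m


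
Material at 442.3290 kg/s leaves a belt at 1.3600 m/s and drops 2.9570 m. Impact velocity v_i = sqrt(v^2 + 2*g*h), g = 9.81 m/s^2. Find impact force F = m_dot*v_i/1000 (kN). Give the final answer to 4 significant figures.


v_i = sqrt(1.3600^2 + 2*9.81*2.9570) = 7.73731 m/s
F = 442.3290 * 7.73731 / 1000
F = 3.422 kN


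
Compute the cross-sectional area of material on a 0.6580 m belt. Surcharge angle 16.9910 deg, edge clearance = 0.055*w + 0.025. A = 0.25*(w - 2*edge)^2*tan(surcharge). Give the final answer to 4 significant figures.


edge = 0.055*0.6580 + 0.025 = 0.06119 m
ew = 0.6580 - 2*0.06119 = 0.53562 m
A = 0.25 * 0.53562^2 * tan(16.9910 deg)
A = 0.02192 m^2


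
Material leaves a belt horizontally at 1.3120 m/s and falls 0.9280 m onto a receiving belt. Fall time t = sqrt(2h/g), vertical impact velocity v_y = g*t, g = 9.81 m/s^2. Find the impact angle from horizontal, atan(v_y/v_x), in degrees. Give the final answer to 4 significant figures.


t = sqrt(2*0.9280/9.81) = 0.434965 s
v_y = 9.81 * 0.434965 = 4.26701 m/s
angle = atan(4.26701 / 1.3120) = 72.91 deg


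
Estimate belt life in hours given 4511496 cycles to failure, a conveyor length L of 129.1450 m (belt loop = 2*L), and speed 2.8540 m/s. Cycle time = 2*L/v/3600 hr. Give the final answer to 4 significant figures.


cycle_time = 2 * 129.1450 / 2.8540 / 3600 = 0.0251392 hr
life = 4511496 * 0.0251392 = 113400 hours


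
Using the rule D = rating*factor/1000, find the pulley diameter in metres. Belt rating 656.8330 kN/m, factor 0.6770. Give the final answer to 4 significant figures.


D = 656.8330 * 0.6770 / 1000
D = 0.4447 m


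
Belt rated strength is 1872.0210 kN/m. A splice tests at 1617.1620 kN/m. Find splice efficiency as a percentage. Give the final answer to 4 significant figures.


Eff = 1617.1620 / 1872.0210 * 100
Eff = 86.39 %


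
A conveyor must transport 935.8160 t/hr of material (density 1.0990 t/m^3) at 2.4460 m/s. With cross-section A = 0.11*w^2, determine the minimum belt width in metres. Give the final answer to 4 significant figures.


A_req = 935.8160 / (2.4460 * 1.0990 * 3600) = 0.0967016 m^2
w = sqrt(0.0967016 / 0.11)
w = 0.9376 m


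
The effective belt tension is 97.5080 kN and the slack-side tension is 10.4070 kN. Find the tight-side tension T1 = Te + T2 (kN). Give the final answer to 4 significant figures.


T1 = Te + T2 = 97.5080 + 10.4070
T1 = 107.9 kN


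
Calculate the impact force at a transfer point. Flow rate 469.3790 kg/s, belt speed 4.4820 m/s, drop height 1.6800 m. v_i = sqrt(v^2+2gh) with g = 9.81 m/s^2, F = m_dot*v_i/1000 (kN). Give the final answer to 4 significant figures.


v_i = sqrt(4.4820^2 + 2*9.81*1.6800) = 7.28354 m/s
F = 469.3790 * 7.28354 / 1000
F = 3.419 kN


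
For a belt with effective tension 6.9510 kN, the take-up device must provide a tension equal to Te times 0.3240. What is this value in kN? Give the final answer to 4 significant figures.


T_tu = 6.9510 * 0.3240
T_tu = 2.252 kN


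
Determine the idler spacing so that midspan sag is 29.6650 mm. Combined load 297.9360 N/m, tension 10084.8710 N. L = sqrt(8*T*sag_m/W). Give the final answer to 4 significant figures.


sag = 29.6650/1000 = 0.029665 m
L = sqrt(8 * 10084.8710 * 0.029665 / 297.9360)
L = 2.834 m


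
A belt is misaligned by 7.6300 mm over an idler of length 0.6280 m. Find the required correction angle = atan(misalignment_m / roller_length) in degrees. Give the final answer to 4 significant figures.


misalign_m = 7.6300 / 1000 = 0.007630 m
angle = atan(0.007630 / 0.6280)
angle = 0.6961 deg


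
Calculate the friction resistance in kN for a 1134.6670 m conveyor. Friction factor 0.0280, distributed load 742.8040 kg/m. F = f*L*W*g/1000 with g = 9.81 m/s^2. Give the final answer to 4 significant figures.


F = 0.0280 * 1134.6670 * 742.8040 * 9.81 / 1000
F = 231.5 kN


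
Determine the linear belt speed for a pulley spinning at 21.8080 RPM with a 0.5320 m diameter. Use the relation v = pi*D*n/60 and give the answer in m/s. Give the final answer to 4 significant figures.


v = pi * 0.5320 * 21.8080 / 60
v = 0.6075 m/s


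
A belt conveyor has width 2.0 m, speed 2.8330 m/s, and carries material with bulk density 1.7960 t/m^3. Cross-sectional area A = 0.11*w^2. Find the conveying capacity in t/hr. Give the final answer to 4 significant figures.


A = 0.11 * 2.0^2 = 0.44 m^2
C = 0.44 * 2.8330 * 1.7960 * 3600
C = 8059 t/hr


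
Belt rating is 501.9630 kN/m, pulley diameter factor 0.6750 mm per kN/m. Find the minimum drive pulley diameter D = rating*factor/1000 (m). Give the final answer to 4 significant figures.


D = 501.9630 * 0.6750 / 1000
D = 0.3388 m


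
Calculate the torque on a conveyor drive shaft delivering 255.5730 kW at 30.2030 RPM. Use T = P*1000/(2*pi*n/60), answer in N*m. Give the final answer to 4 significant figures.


omega = 2*pi*30.2030/60 = 3.16285 rad/s
T = 255.5730*1000 / 3.16285
T = 80800 N*m


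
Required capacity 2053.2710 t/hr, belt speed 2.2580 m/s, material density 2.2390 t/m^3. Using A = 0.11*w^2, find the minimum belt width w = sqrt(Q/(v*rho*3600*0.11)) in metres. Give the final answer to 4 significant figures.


A_req = 2053.2710 / (2.2580 * 2.2390 * 3600) = 0.112815 m^2
w = sqrt(0.112815 / 0.11)
w = 1.013 m


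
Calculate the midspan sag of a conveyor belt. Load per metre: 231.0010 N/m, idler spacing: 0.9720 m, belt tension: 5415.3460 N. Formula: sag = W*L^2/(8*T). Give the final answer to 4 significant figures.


sag = 231.0010 * 0.9720^2 / (8 * 5415.3460)
sag = 0.005038 m


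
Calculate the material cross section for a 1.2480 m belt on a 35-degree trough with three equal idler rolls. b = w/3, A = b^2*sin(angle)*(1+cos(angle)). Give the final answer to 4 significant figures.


b = 1.2480/3 = 0.416 m
A = 0.416^2 * sin(35 deg) * (1 + cos(35 deg))
A = 0.1806 m^2


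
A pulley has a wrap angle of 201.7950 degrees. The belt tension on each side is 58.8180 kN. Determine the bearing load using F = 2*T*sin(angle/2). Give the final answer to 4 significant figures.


F = 2 * 58.8180 * sin(201.7950/2 deg)
F = 115.5 kN


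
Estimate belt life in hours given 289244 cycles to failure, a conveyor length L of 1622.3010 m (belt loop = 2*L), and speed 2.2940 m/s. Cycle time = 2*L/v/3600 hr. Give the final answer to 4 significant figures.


cycle_time = 2 * 1622.3010 / 2.2940 / 3600 = 0.392885 hr
life = 289244 * 0.392885 = 113600 hours


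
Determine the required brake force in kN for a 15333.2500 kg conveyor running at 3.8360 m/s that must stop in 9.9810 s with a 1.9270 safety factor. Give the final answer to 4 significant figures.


F = 15333.2500 * 3.8360 / 9.9810 * 1.9270 / 1000
F = 11.36 kN


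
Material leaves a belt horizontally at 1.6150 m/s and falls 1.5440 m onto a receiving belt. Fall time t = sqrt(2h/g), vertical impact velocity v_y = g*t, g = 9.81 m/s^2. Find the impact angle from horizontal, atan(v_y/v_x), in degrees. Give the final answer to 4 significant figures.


t = sqrt(2*1.5440/9.81) = 0.561053 s
v_y = 9.81 * 0.561053 = 5.50393 m/s
angle = atan(5.50393 / 1.6150) = 73.65 deg


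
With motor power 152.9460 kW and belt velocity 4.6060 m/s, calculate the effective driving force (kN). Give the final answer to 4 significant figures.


Te = P / v = 152.9460 / 4.6060
Te = 33.21 kN


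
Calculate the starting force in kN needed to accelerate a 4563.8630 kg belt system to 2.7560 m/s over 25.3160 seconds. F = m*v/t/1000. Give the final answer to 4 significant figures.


F = 4563.8630 * 2.7560 / 25.3160 / 1000
F = 0.4968 kN


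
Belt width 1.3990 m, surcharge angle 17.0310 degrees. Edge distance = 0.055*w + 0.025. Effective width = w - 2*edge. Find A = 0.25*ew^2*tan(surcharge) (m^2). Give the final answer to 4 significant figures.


edge = 0.055*1.3990 + 0.025 = 0.101945 m
ew = 1.3990 - 2*0.101945 = 1.19511 m
A = 0.25 * 1.19511^2 * tan(17.0310 deg)
A = 0.1094 m^2


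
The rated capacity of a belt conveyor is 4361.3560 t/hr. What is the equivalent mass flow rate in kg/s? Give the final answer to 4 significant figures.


m_dot = 4361.3560 * 1000 / 3600
m_dot = 1211 kg/s


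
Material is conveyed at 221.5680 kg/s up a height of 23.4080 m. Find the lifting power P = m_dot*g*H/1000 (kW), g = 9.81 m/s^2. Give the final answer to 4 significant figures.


P = 221.5680 * 9.81 * 23.4080 / 1000
P = 50.88 kW


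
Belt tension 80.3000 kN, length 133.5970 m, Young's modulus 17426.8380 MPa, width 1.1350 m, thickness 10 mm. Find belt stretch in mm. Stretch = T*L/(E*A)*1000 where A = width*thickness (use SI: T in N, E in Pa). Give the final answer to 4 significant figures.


A = 1.1350 * 0.01 = 0.01135 m^2
Stretch = 80.3000*1000 * 133.5970 / (17426.8380e6 * 0.01135) * 1000
Stretch = 54.24 mm


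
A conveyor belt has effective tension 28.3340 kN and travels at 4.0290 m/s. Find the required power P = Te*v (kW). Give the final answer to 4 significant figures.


P = Te * v = 28.3340 * 4.0290
P = 114.2 kW


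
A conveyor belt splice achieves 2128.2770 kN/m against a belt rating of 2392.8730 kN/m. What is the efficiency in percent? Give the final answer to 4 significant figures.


Eff = 2128.2770 / 2392.8730 * 100
Eff = 88.94 %


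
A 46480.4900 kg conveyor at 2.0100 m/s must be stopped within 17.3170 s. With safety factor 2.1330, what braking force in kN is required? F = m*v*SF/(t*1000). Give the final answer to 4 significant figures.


F = 46480.4900 * 2.0100 / 17.3170 * 2.1330 / 1000
F = 11.51 kN


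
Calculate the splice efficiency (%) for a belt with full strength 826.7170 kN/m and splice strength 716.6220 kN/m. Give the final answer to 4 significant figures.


Eff = 716.6220 / 826.7170 * 100
Eff = 86.68 %


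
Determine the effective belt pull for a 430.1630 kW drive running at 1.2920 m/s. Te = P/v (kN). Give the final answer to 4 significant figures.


Te = P / v = 430.1630 / 1.2920
Te = 332.9 kN


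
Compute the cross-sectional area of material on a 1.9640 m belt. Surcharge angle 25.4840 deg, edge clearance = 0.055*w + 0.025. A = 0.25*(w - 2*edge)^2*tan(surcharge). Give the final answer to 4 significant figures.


edge = 0.055*1.9640 + 0.025 = 0.13302 m
ew = 1.9640 - 2*0.13302 = 1.69796 m
A = 0.25 * 1.69796^2 * tan(25.4840 deg)
A = 0.3435 m^2


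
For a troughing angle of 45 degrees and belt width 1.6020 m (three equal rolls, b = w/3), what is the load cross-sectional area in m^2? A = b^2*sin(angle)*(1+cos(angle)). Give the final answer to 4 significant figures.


b = 1.6020/3 = 0.534 m
A = 0.534^2 * sin(45 deg) * (1 + cos(45 deg))
A = 0.3442 m^2


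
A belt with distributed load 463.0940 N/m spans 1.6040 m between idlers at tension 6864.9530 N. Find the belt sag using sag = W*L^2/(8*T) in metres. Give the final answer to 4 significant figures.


sag = 463.0940 * 1.6040^2 / (8 * 6864.9530)
sag = 0.02169 m


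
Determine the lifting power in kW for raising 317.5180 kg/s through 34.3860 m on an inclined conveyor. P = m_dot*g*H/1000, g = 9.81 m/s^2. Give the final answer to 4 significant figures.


P = 317.5180 * 9.81 * 34.3860 / 1000
P = 107.1 kW


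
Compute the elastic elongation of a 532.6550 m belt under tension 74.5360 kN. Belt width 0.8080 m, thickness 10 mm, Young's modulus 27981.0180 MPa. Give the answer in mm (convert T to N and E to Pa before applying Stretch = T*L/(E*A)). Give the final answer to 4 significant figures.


A = 0.8080 * 0.01 = 0.00808 m^2
Stretch = 74.5360*1000 * 532.6550 / (27981.0180e6 * 0.00808) * 1000
Stretch = 175.6 mm


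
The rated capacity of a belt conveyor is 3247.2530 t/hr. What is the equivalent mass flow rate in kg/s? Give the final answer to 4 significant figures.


m_dot = 3247.2530 * 1000 / 3600
m_dot = 902.0 kg/s


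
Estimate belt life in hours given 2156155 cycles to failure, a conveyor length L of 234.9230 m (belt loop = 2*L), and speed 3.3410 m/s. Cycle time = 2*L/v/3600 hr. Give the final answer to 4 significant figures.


cycle_time = 2 * 234.9230 / 3.3410 / 3600 = 0.039064 hr
life = 2156155 * 0.039064 = 84230 hours


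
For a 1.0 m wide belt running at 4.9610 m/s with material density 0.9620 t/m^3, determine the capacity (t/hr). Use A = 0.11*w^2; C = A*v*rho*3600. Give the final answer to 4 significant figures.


A = 0.11 * 1.0^2 = 0.11 m^2
C = 0.11 * 4.9610 * 0.9620 * 3600
C = 1890 t/hr


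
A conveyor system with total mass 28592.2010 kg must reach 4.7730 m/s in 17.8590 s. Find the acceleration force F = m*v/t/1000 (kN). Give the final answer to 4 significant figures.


F = 28592.2010 * 4.7730 / 17.8590 / 1000
F = 7.642 kN


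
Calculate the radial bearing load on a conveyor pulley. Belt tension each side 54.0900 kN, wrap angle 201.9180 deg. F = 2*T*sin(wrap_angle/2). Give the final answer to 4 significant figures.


F = 2 * 54.0900 * sin(201.9180/2 deg)
F = 106.2 kN


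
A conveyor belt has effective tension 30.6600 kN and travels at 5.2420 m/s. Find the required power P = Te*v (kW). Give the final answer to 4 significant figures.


P = Te * v = 30.6600 * 5.2420
P = 160.7 kW


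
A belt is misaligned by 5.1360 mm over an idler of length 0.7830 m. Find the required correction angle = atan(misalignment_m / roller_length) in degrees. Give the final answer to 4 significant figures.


misalign_m = 5.1360 / 1000 = 0.005136 m
angle = atan(0.005136 / 0.7830)
angle = 0.3758 deg


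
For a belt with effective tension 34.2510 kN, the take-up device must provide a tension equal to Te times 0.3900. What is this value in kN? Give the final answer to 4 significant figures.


T_tu = 34.2510 * 0.3900
T_tu = 13.36 kN


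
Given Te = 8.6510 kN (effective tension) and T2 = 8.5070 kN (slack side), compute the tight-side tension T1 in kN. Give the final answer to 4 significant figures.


T1 = Te + T2 = 8.6510 + 8.5070
T1 = 17.16 kN


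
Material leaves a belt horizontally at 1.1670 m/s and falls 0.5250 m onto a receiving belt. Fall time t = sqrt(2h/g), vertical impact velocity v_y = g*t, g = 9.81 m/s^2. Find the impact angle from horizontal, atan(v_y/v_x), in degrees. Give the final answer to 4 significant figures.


t = sqrt(2*0.5250/9.81) = 0.32716 s
v_y = 9.81 * 0.32716 = 3.20944 m/s
angle = atan(3.20944 / 1.1670) = 70.02 deg


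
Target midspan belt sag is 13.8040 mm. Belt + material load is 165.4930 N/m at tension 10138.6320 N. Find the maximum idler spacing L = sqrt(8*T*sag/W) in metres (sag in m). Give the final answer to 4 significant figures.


sag = 13.8040/1000 = 0.013804 m
L = sqrt(8 * 10138.6320 * 0.013804 / 165.4930)
L = 2.601 m


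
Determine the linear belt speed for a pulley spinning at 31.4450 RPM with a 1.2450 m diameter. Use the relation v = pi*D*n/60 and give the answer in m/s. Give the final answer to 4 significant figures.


v = pi * 1.2450 * 31.4450 / 60
v = 2.050 m/s


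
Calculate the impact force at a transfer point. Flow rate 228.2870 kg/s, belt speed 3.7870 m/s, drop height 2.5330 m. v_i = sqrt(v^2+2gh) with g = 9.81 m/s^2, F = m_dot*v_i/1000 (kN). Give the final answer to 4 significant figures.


v_i = sqrt(3.7870^2 + 2*9.81*2.5330) = 8.00243 m/s
F = 228.2870 * 8.00243 / 1000
F = 1.827 kN


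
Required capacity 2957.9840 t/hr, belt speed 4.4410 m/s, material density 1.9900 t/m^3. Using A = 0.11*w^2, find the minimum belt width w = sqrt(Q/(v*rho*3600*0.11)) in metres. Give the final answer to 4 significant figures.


A_req = 2957.9840 / (4.4410 * 1.9900 * 3600) = 0.0929736 m^2
w = sqrt(0.0929736 / 0.11)
w = 0.9194 m


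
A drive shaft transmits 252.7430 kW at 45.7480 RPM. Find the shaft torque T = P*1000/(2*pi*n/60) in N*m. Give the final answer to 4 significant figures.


omega = 2*pi*45.7480/60 = 4.79072 rad/s
T = 252.7430*1000 / 4.79072
T = 52760 N*m


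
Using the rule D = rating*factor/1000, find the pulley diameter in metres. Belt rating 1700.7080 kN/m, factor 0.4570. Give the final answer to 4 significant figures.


D = 1700.7080 * 0.4570 / 1000
D = 0.7772 m


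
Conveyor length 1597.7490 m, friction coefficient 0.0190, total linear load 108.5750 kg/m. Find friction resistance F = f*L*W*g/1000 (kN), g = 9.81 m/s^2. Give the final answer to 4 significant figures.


F = 0.0190 * 1597.7490 * 108.5750 * 9.81 / 1000
F = 32.33 kN


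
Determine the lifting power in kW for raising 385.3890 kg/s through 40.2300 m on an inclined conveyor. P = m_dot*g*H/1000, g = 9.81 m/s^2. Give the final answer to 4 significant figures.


P = 385.3890 * 9.81 * 40.2300 / 1000
P = 152.1 kW


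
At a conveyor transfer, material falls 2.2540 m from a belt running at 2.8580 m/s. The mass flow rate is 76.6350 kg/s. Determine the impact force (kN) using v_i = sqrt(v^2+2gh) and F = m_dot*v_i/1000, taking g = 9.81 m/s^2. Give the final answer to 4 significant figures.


v_i = sqrt(2.8580^2 + 2*9.81*2.2540) = 7.23821 m/s
F = 76.6350 * 7.23821 / 1000
F = 0.5547 kN


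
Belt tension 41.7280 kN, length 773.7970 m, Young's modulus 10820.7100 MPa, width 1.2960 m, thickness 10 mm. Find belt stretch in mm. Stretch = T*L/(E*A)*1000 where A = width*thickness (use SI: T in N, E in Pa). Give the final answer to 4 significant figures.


A = 1.2960 * 0.01 = 0.01296 m^2
Stretch = 41.7280*1000 * 773.7970 / (10820.7100e6 * 0.01296) * 1000
Stretch = 230.2 mm


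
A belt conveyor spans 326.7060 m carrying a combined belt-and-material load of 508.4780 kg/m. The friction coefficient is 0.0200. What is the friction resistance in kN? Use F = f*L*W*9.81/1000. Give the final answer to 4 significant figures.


F = 0.0200 * 326.7060 * 508.4780 * 9.81 / 1000
F = 32.59 kN


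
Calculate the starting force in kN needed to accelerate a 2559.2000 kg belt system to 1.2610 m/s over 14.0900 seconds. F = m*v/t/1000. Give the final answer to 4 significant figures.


F = 2559.2000 * 1.2610 / 14.0900 / 1000
F = 0.2290 kN


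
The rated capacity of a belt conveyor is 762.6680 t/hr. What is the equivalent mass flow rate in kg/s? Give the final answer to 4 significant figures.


m_dot = 762.6680 * 1000 / 3600
m_dot = 211.9 kg/s


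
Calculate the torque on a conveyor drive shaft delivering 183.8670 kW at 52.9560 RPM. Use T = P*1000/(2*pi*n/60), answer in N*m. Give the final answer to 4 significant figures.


omega = 2*pi*52.9560/60 = 5.54554 rad/s
T = 183.8670*1000 / 5.54554
T = 33160 N*m


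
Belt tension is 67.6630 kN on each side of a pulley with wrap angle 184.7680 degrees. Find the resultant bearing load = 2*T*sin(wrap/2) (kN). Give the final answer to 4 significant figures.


F = 2 * 67.6630 * sin(184.7680/2 deg)
F = 135.2 kN


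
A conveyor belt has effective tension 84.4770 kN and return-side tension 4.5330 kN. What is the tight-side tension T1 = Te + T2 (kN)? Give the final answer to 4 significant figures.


T1 = Te + T2 = 84.4770 + 4.5330
T1 = 89.01 kN


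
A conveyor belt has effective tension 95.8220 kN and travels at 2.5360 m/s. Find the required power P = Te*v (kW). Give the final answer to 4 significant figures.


P = Te * v = 95.8220 * 2.5360
P = 243.0 kW


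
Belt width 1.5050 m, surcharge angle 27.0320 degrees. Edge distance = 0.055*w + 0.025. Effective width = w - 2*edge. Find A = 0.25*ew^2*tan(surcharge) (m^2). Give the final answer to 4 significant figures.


edge = 0.055*1.5050 + 0.025 = 0.107775 m
ew = 1.5050 - 2*0.107775 = 1.28945 m
A = 0.25 * 1.28945^2 * tan(27.0320 deg)
A = 0.2121 m^2


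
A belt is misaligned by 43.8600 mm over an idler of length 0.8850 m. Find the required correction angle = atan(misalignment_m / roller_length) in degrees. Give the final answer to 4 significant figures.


misalign_m = 43.8600 / 1000 = 0.043860 m
angle = atan(0.043860 / 0.8850)
angle = 2.837 deg


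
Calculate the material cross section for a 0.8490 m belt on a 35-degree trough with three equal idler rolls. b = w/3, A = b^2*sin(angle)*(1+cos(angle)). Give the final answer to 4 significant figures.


b = 0.8490/3 = 0.283 m
A = 0.283^2 * sin(35 deg) * (1 + cos(35 deg))
A = 0.08357 m^2


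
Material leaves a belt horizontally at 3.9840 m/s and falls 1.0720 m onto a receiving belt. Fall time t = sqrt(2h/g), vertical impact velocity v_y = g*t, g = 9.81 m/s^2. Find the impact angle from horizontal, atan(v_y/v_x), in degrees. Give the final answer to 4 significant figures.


t = sqrt(2*1.0720/9.81) = 0.467496 s
v_y = 9.81 * 0.467496 = 4.58614 m/s
angle = atan(4.58614 / 3.9840) = 49.02 deg


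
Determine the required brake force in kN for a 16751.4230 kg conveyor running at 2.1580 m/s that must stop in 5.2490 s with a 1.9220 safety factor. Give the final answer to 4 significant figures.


F = 16751.4230 * 2.1580 / 5.2490 * 1.9220 / 1000
F = 13.24 kN


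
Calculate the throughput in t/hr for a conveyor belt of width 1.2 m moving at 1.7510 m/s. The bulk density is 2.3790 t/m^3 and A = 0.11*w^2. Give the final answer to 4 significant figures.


A = 0.11 * 1.2^2 = 0.1584 m^2
C = 0.1584 * 1.7510 * 2.3790 * 3600
C = 2375 t/hr


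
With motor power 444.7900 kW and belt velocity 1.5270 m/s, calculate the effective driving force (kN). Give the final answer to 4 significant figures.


Te = P / v = 444.7900 / 1.5270
Te = 291.3 kN


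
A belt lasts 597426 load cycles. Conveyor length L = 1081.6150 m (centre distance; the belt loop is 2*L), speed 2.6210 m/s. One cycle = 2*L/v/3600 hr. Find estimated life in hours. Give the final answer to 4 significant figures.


cycle_time = 2 * 1081.6150 / 2.6210 / 3600 = 0.229263 hr
life = 597426 * 0.229263 = 137000 hours


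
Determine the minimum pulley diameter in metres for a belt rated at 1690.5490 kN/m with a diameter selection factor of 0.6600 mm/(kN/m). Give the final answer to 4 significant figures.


D = 1690.5490 * 0.6600 / 1000
D = 1.116 m


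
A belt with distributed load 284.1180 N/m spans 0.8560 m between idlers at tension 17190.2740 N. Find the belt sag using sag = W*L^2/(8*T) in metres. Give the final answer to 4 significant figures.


sag = 284.1180 * 0.8560^2 / (8 * 17190.2740)
sag = 0.001514 m


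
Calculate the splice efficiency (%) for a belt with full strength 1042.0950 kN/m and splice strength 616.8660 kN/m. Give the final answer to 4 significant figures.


Eff = 616.8660 / 1042.0950 * 100
Eff = 59.19 %


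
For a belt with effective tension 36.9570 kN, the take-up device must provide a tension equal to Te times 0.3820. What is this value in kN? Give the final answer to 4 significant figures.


T_tu = 36.9570 * 0.3820
T_tu = 14.12 kN


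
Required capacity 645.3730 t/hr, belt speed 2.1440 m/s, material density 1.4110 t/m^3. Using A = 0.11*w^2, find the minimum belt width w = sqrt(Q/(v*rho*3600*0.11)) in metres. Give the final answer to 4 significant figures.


A_req = 645.3730 / (2.1440 * 1.4110 * 3600) = 0.0592593 m^2
w = sqrt(0.0592593 / 0.11)
w = 0.7340 m


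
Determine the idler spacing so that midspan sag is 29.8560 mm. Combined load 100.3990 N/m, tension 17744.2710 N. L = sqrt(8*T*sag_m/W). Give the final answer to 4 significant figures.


sag = 29.8560/1000 = 0.029856 m
L = sqrt(8 * 17744.2710 * 0.029856 / 100.3990)
L = 6.497 m


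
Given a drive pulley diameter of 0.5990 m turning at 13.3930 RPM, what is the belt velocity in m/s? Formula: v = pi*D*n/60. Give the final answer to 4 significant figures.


v = pi * 0.5990 * 13.3930 / 60
v = 0.4201 m/s


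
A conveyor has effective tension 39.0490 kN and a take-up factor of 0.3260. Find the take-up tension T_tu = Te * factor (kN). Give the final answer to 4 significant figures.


T_tu = 39.0490 * 0.3260
T_tu = 12.73 kN


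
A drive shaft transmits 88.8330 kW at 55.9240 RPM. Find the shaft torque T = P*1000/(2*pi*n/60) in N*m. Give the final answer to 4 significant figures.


omega = 2*pi*55.9240/60 = 5.85635 rad/s
T = 88.8330*1000 / 5.85635
T = 15170 N*m


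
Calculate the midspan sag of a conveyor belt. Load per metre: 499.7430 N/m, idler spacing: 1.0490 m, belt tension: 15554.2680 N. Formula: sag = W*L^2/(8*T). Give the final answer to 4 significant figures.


sag = 499.7430 * 1.0490^2 / (8 * 15554.2680)
sag = 0.004419 m


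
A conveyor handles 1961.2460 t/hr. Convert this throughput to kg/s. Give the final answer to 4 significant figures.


m_dot = 1961.2460 * 1000 / 3600
m_dot = 544.8 kg/s


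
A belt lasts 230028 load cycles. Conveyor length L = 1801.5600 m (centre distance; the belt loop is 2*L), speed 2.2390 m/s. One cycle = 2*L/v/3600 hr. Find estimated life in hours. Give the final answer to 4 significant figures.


cycle_time = 2 * 1801.5600 / 2.2390 / 3600 = 0.447015 hr
life = 230028 * 0.447015 = 102800 hours


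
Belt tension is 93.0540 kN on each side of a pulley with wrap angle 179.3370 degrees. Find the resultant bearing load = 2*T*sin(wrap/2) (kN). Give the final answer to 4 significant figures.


F = 2 * 93.0540 * sin(179.3370/2 deg)
F = 186.1 kN


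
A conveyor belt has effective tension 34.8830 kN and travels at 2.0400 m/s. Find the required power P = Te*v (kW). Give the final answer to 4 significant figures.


P = Te * v = 34.8830 * 2.0400
P = 71.16 kW


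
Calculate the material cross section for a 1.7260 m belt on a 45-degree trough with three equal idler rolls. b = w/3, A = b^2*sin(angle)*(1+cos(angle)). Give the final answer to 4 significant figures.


b = 1.7260/3 = 0.575333 m
A = 0.575333^2 * sin(45 deg) * (1 + cos(45 deg))
A = 0.3996 m^2
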